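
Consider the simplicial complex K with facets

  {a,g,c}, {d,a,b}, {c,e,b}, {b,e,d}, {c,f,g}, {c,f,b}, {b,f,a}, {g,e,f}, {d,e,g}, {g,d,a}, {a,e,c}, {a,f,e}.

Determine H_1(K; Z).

H_1 ≅ Z/2.

Fix the vertex order a < b < c < d < e < f < g and write every simplex with vertices in increasing order. Then dim K = 2 and the simplices of K are:

  0-simplices (7): a, b, c, d, e, f, g
  1-simplices (18): ab, ac, ad, ae, af, ag, bc, bd, be, bf, ce, cf, cg, de, dg, ef, eg, fg
  2-simplices (12): abd, abf, ace, acg, adg, aef, bce, bcf, bde, cfg, deg, efg

giving chain groups C_0 ≅ Z^7, C_1 ≅ Z^18, C_2 ≅ Z^12.

∂_1: C_1 → C_0 maps an edge to its endpoints' difference, ∂[p,q] = q − p. For instance
  ∂ae = e − a.
The 7×18 boundary matrix has rank 6 and Smith normal form diag(1,1,1,1,1,1).

∂_2: C_2 → C_1 sends each 2-simplex [p,q,r] to [q,r] − [p,r] + [p,q]. For instance
  ∂bde = de − be + bd,
  ∂adg = dg − ag + ad.
The 18×12 boundary matrix has rank 12 and Smith normal form diag(1,1,1,1,1,1,1,1,1,1,1,2).

Now H_k = ker ∂_k / im ∂_{k+1}, so:

  H_1: rank ker ∂_1 − rank ∂_2 = (18 − 6) − 12 = 0, and ∂_2 has invariant factor 2 > 1, so H_1 = Z/2.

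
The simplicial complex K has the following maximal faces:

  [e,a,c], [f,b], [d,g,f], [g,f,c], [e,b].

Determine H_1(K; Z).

H_1 ≅ Z.

Order the vertices as a < b < c < d < e < f < g. Listing each simplex with vertices in this order, K has dimension 2 with simplices:

  0-simplices (7): a, b, c, d, e, f, g
  1-simplices (10): ac, ae, be, bf, ce, cf, cg, df, dg, fg
  2-simplices (3): ace, cfg, dfg

so the chain groups are C_0 ≅ Z^7, C_1 ≅ Z^10, C_2 ≅ Z^3.

The boundary map ∂_1: C_1 → C_0 maps an edge to its endpoints' difference, ∂[p,q] = q − p. For instance
  ∂cg = g − c.
This gives a 7×10 integer matrix of rank 6; reducing to Smith normal form yields diagonal entries (1,1,1,1,1,1).

∂_2: C_2 → C_1 acts by ∂[p,q,r] = [q,r] − [p,r] + [p,q]. For instance
  ∂dfg = fg − dg + df,
  ∂ace = ce − ae + ac.
The 10×3 boundary matrix has rank 3 and Smith normal form diag(1,1,1).

Reading off H_k = ker ∂_k / im ∂_{k+1}:

  H_1: rank ker ∂_1 − rank ∂_2 = (10 − 6) − 3 = 1, and the invariant factors of ∂_2 are all 1, so H_1 = Z.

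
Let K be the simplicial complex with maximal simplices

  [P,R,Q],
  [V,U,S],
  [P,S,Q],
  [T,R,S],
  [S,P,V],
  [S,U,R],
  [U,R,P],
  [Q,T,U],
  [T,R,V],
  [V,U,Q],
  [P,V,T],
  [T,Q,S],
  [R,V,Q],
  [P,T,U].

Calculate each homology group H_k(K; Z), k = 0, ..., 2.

H_0 = Z,  H_1 = Z^2,  H_2 = Z.

Take the total order P < Q < R < S < T < U < V on the vertex set. Then K (dimension 2) consists of the simplices:

  0-simplices (7): P, Q, R, S, T, U, V
  1-simplices (21): PQ, PR, PS, PT, PU, PV, QR, QS, QT, QU, QV, RS, RT, RU, RV, ST, SU, SV, TU, TV, UV
  2-simplices (14): PQR, PQS, PRU, PSV, PTU, PTV, QRV, QST, QTU, QUV, RST, RSU, RTV, SUV

Hence C_0 ≅ Z^7, C_1 ≅ Z^21, C_2 ≅ Z^14.

The boundary map ∂_1: C_1 → C_0 sends each edge [p,q] (with p < q) to q − p. For instance
  ∂RS = S − R.
As a 7×21 matrix over Z this has rank 6, with invariant factors (1,1,1,1,1,1).

The boundary map ∂_2: C_2 → C_1 sends each 2-simplex [p,q,r] to [q,r] − [p,r] + [p,q]. For instance
  ∂RTV = TV − RV + RT,
  ∂PSV = SV − PV + PS.
The resulting 21×14 matrix has rank 13, and its Smith normal form has invariant factors (1,1,1,1,1,1,1,1,1,1,1,1,1).

Reading off H_k = ker ∂_k / im ∂_{k+1}:

  H_0: rank C_0 − rank ∂_1 = 7 − 6 = 1, and the invariant factors of ∂_1 are all 1, so H_0 = Z.
  H_1: rank ker ∂_1 − rank ∂_2 = (21 − 6) − 13 = 2, and the invariant factors of ∂_2 are all 1, so H_1 = Z^2.
  H_2: rank ker ∂_2 − rank ∂_3 = (14 − 13) − 0 = 1, and there is no ∂_3, so H_2 = Z.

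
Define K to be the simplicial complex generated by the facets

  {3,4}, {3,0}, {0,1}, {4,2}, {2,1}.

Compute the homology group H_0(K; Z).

H_0 = Z.

We work with the vertex ordering 0 < 1 < 2 < 3 < 4. The simplices of K, each written with vertices in increasing order, are:

  0-simplices (5): [0], [1], [2], [3], [4]
  1-simplices (5): [0,1], [0,3], [1,2], [2,4], [3,4]

so the chain groups are C_0 ≅ Z^5, C_1 ≅ Z^5.

The boundary map ∂_1: C_1 → C_0 sends each edge [p,q] (with p < q) to q − p.
The resulting 5×5 matrix has rank 4, and its Smith normal form has invariant factors (1,1,1,1).

Now H_k = ker ∂_k / im ∂_{k+1}, so:

  H_0: rank C_0 − rank ∂_1 = 5 − 4 = 1, and the invariant factors of ∂_1 are all 1, so H_0 ≅ Z.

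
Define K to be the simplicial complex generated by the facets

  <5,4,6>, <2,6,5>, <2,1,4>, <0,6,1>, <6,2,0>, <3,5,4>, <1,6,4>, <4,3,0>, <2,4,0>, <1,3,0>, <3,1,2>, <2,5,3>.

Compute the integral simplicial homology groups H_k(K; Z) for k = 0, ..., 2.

H_0 ≅ Z,  H_1 ≅ Z/2Z,  H_2 = 0.

We work with the vertex ordering 0 < 1 < 2 < 3 < 4 < 5 < 6. The simplices of K, each written with vertices in increasing order, are:

  0-simplices (7): [0], [1], [2], [3], [4], [5], [6]
  1-simplices (18): [0,1], [0,2], [0,3], [0,4], [0,6], [1,2], [1,3], [1,4], [1,6], [2,3], [2,4], [2,5], [2,6], [3,4], [3,5], [4,5], [4,6], [5,6]
  2-simplices (12): [0,1,3], [0,1,6], [0,2,4], [0,2,6], [0,3,4], [1,2,3], [1,2,4], [1,4,6], [2,3,5], [2,5,6], [3,4,5], [4,5,6]

Hence C_0 ≅ Z^7, C_1 ≅ Z^18, C_2 ≅ Z^12.

The boundary map ∂_1: C_1 → C_0 maps an edge to its endpoints' difference, ∂[p,q] = q − p. For instance
  ∂[3,5] = [5] − [3].
The resulting 7×18 matrix has rank 6, and its Smith normal form has invariant factors (1,1,1,1,1,1).

Boundary ∂_2: C_2 → C_1 sends each 2-simplex [p,q,r] to [q,r] − [p,r] + [p,q]. For instance
  ∂[1,2,4] = [2,4] − [1,4] + [1,2],
  ∂[1,4,6] = [4,6] − [1,6] + [1,4].
The 18×12 boundary matrix has rank 12 and Smith normal form diag(1,1,1,1,1,1,1,1,1,1,1,2).

Now H_k = ker ∂_k / im ∂_{k+1}, so:

  H_0: rank C_0 − rank ∂_1 = 7 − 6 = 1, and the invariant factors of ∂_1 are all 1, so H_0 ≅ Z.
  H_1: rank ker ∂_1 − rank ∂_2 = (18 − 6) − 12 = 0, and ∂_2 has invariant factor 2 > 1, so H_1 ≅ Z/2Z.
  H_2: rank ker ∂_2 − rank ∂_3 = (12 − 12) − 0 = 0, and there is no ∂_3, so H_2 ≅ 0.

As a check, the Euler characteristic is 7 − 18 + 12 = 1, which agrees with 1 − 0 + 0 = 1.
(K is a triangulation of the real projective plane RP^2.)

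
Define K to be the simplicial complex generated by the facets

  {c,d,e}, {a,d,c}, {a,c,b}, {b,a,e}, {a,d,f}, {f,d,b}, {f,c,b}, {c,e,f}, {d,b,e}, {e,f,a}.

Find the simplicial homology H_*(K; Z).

H_0 = Z,  H_1 = Z/2Z,  H_2 = 0.

Fix the vertex order a < b < c < d < e < f and write every simplex with vertices in increasing order. Then dim K = 2 and the simplices of K are:

  0-simplices (6): a, b, c, d, e, f
  1-simplices (15): ab, ac, ad, ae, af, bc, bd, be, bf, cd, ce, cf, de, df, ef
  2-simplices (10): abc, abe, acd, adf, aef, bcf, bde, bdf, cde, cef

Hence C_0 ≅ Z^6, C_1 ≅ Z^15, C_2 ≅ Z^10.

∂_1: C_1 → C_0 is given by ∂[p,q] = [q] − [p]. For instance
  ∂ad = d − a.
The resulting 6×15 matrix has rank 5, and its Smith normal form has invariant factors (1,1,1,1,1).

The boundary map ∂_2: C_2 → C_1 acts by ∂[p,q,r] = [q,r] − [p,r] + [p,q]. For instance
  ∂acd = cd − ad + ac,
  ∂adf = df − af + ad.
The resulting 15×10 matrix has rank 10, and its Smith normal form has invariant factors (1,1,1,1,1,1,1,1,1,2).

Computing H_k = (kernel of ∂_k) / (image of ∂_{k+1}):

  H_0: rank C_0 − rank ∂_1 = 6 − 5 = 1, and the invariant factors of ∂_1 are all 1, so H_0 ≅ Z.
  H_1: rank ker ∂_1 − rank ∂_2 = (15 − 5) − 10 = 0, and ∂_2 has invariant factor 2 > 1, so H_1 ≅ Z/2Z.
  H_2: rank ker ∂_2 − rank ∂_3 = (10 − 10) − 0 = 0, and there is no ∂_3, so H_2 ≅ 0.

As a check, the Euler characteristic is 6 − 15 + 10 = 1, which agrees with 1 − 0 + 0 = 1.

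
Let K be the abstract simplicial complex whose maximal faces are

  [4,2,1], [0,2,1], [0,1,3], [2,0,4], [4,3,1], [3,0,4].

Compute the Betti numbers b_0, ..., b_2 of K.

b_0 = 1, b_1 = 0, b_2 = 1.

We work with the vertex ordering 0 < 1 < 2 < 3 < 4. The simplices of K, each written with vertices in increasing order, are:

  0-simplices (5): [0], [1], [2], [3], [4]
  1-simplices (9): [0,1], [0,2], [0,3], [0,4], [1,2], [1,3], [1,4], [2,4], [3,4]
  2-simplices (6): [0,1,2], [0,1,3], [0,2,4], [0,3,4], [1,2,4], [1,3,4]

Hence C_0 ≅ Z^5, C_1 ≅ Z^9, C_2 ≅ Z^6.

The boundary map ∂_1: C_1 → C_0 maps an edge to its endpoints' difference, ∂[p,q] = q − p. For instance
  ∂[0,2] = [2] − [0].
The 5×9 boundary matrix has rank 4 and Smith normal form diag(1,1,1,1).

Boundary ∂_2: C_2 → C_1 maps a triangle to the signed sum of its edges. For instance
  ∂[0,1,2] = [1,2] − [0,2] + [0,1],
  ∂[1,2,4] = [2,4] − [1,4] + [1,2].
The 9×6 boundary matrix has rank 5 and Smith normal form diag(1,1,1,1,1).

Reading off H_k = ker ∂_k / im ∂_{k+1}:

  H_0: rank C_0 − rank ∂_1 = 5 − 4 = 1, and the invariant factors of ∂_1 are all 1, so H_0 = Z.
  H_1: rank ker ∂_1 − rank ∂_2 = (9 − 4) − 5 = 0, and the invariant factors of ∂_2 are all 1, so H_1 = 0.
  H_2: rank ker ∂_2 − rank ∂_3 = (6 − 5) − 0 = 1, and there is no ∂_3, so H_2 = Z.

As a check, the Euler characteristic is 5 − 9 + 6 = 2, which agrees with 1 − 0 + 1 = 2.

Hence the Betti numbers are b_0 = 1, b_1 = 0, b_2 = 1.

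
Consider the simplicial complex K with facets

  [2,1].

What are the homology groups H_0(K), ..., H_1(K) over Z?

H_0 = Z,  H_1 = 0.

Take the total order 1 < 2 on the vertex set. Then K (dimension 1) consists of the simplices:

  0-simplices (2): [1], [2]
  1-simplices (1): [1,2]

Hence C_0 ≅ Z^2, C_1 ≅ Z^1.

Boundary ∂_1: C_1 → C_0 sends each edge [p,q] (with p < q) to q − p. For instance
  ∂[1,2] = [2] − [1].
The resulting 2×1 matrix has rank 1, and its Smith normal form has invariant factors (1).

From H_k ≅ ker(∂_k) / im(∂_{k+1}) we obtain:

  H_0: rank C_0 − rank ∂_1 = 2 − 1 = 1, and the invariant factors of ∂_1 are all 1, so H_0 ≅ Z.
  H_1: rank ker ∂_1 − rank ∂_2 = (1 − 1) − 0 = 0, and there is no ∂_2, so H_1 ≅ 0.

As a check, the Euler characteristic is 2 − 1 = 1, which agrees with 1 − 0 = 1.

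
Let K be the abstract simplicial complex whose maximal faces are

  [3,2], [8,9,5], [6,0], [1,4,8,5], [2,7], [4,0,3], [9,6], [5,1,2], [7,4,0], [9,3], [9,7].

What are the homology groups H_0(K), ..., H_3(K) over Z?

Fix the vertex order 0 < 1 < 2 < 3 < 4 < 5 < 6 < 7 < 8 < 9 and write every simplex with vertices in increasing order. Then dim K = 3 and the simplices of K are:

  0-simplices (10): [0], [1], [2], [3], [4], [5], [6], [7], [8], [9]
  1-simplices (21): [0,3], [0,4], [0,6], [0,7], [1,2], [1,4], [1,5], [1,8], [2,3], [2,5], [2,7], [3,4], [3,9], [4,5], [4,7], [4,8], [5,8], [5,9], [6,9], [7,9], [8,9]
  2-simplices (8): [0,3,4], [0,4,7], [1,2,5], [1,4,5], [1,4,8], [1,5,8], [4,5,8], [5,8,9]
  3-simplices (1): [1,4,5,8]

giving chain groups C_0 ≅ Z^10, C_1 ≅ Z^21, C_2 ≅ Z^8, C_3 ≅ Z^1.

The boundary map ∂_1: C_1 → C_0 sends each edge [p,q] (with p < q) to q − p.
This gives a 10×21 integer matrix of rank 9; reducing to Smith normal form yields diagonal entries (1,1,1,1,1,1,1,1,1).

The boundary map ∂_2: C_2 → C_1 acts by ∂[p,q,r] = [q,r] − [p,r] + [p,q]. For instance
  ∂[1,4,5] = [4,5] − [1,5] + [1,4],
  ∂[0,3,4] = [3,4] − [0,4] + [0,3].
This gives a 21×8 integer matrix of rank 7; reducing to Smith normal form yields diagonal entries (1,1,1,1,1,1,1).

Boundary ∂_3: C_3 → C_2 sends each 3-simplex σ to the alternating sum Σ_i (−1)^i (σ with its i-th vertex removed). For instance
  ∂[1,4,5,8] = [4,5,8] − [1,5,8] + [1,4,8] − [1,4,5].
The 8×1 boundary matrix has rank 1 and Smith normal form diag(1).

Reading off H_k = ker ∂_k / im ∂_{k+1}:

  H_0: rank C_0 − rank ∂_1 = 10 − 9 = 1, and the invariant factors of ∂_1 are all 1, so H_0 ≅ Z.
  H_1: rank ker ∂_1 − rank ∂_2 = (21 − 9) − 7 = 5, and the invariant factors of ∂_2 are all 1, so H_1 ≅ Z^5.
  H_2: rank ker ∂_2 − rank ∂_3 = (8 − 7) − 1 = 0, and the invariant factors of ∂_3 are all 1, so H_2 ≅ 0.
  H_3: rank ker ∂_3 − rank ∂_4 = (1 − 1) − 0 = 0, and there is no ∂_4, so H_3 ≅ 0.

As a check, the Euler characteristic is 10 − 21 + 8 − 1 = -4, which agrees with 1 − 5 + 0 − 0 = -4.

H_0 ≅ Z,  H_1 ≅ Z^5,  H_2 = 0,  H_3 = 0.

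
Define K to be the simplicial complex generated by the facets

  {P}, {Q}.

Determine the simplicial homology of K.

H_0 = Z^2.

Order the vertices as P < Q. Listing each simplex with vertices in this order, K has dimension 0 with simplices:

  0-simplices (2): P, Q

giving chain groups C_0 ≅ Z^2.

Now H_k = ker ∂_k / im ∂_{k+1}, so:

  H_0: rank C_0 − rank ∂_1 = 2 − 0 = 2, and there is no ∂_1, so H_0 ≅ Z^2.

(K is a triangulation of a set of 2 points.)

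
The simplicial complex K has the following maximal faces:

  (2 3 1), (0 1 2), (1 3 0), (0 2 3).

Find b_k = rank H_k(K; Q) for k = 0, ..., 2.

Order the vertices as 0 < 1 < 2 < 3. Listing each simplex with vertices in this order, K has dimension 2 with simplices:

  0-simplices (4): [0], [1], [2], [3]
  1-simplices (6): [0,1], [0,2], [0,3], [1,2], [1,3], [2,3]
  2-simplices (4): [0,1,2], [0,1,3], [0,2,3], [1,2,3]

giving chain groups C_0 ≅ Z^4, C_1 ≅ Z^6, C_2 ≅ Z^4.

∂_1: C_1 → C_0 sends each edge [p,q] (with p < q) to q − p.
As a 4×6 matrix over Z this has rank 3, with invariant factors (1,1,1).

The boundary map ∂_2: C_2 → C_1 acts by ∂[p,q,r] = [q,r] − [p,r] + [p,q]. For instance
  ∂[0,2,3] = [2,3] − [0,3] + [0,2],
  ∂[0,1,3] = [1,3] − [0,3] + [0,1].
As a 6×4 matrix over Z this has rank 3, with invariant factors (1,1,1).

Now H_k = ker ∂_k / im ∂_{k+1}, so:

  H_0: rank C_0 − rank ∂_1 = 4 − 3 = 1, and the invariant factors of ∂_1 are all 1, so H_0 = Z.
  H_1: rank ker ∂_1 − rank ∂_2 = (6 − 3) − 3 = 0, and the invariant factors of ∂_2 are all 1, so H_1 = 0.
  H_2: rank ker ∂_2 − rank ∂_3 = (4 − 3) − 0 = 1, and there is no ∂_3, so H_2 = Z.

Hence the Betti numbers are b_0 = 1, b_1 = 0, b_2 = 1.

b_0 = 1, b_1 = 0, b_2 = 1.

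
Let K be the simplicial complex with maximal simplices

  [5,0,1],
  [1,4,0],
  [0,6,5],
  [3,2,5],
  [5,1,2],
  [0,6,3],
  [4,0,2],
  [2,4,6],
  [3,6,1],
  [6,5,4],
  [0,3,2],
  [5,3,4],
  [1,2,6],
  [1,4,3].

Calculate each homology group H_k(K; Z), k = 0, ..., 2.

H_0 = Z,  H_1 = Z^2,  H_2 = Z.

Take the total order 0 < 1 < 2 < 3 < 4 < 5 < 6 on the vertex set. Then K (dimension 2) consists of the simplices:

  0-simplices (7): [0], [1], [2], [3], [4], [5], [6]
  1-simplices (21): [0,1], [0,2], [0,3], [0,4], [0,5], [0,6], [1,2], [1,3], [1,4], [1,5], [1,6], [2,3], [2,4], [2,5], [2,6], [3,4], [3,5], [3,6], [4,5], [4,6], [5,6]
  2-simplices (14): [0,1,4], [0,1,5], [0,2,3], [0,2,4], [0,3,6], [0,5,6], [1,2,5], [1,2,6], [1,3,4], [1,3,6], [2,3,5], [2,4,6], [3,4,5], [4,5,6]

so the chain groups are C_0 ≅ Z^7, C_1 ≅ Z^21, C_2 ≅ Z^14.

∂_1: C_1 → C_0 is given by ∂[p,q] = [q] − [p].
As a 7×21 matrix over Z this has rank 6, with invariant factors (1,1,1,1,1,1).

Boundary ∂_2: C_2 → C_1 sends each 2-simplex [p,q,r] to [q,r] − [p,r] + [p,q]. For instance
  ∂[0,2,3] = [2,3] − [0,3] + [0,2],
  ∂[0,1,5] = [1,5] − [0,5] + [0,1].
The 21×14 boundary matrix has rank 13 and Smith normal form diag(1,1,1,1,1,1,1,1,1,1,1,1,1).

Computing H_k = (kernel of ∂_k) / (image of ∂_{k+1}):

  H_0: rank C_0 − rank ∂_1 = 7 − 6 = 1, and the invariant factors of ∂_1 are all 1, so H_0 = Z.
  H_1: rank ker ∂_1 − rank ∂_2 = (21 − 6) − 13 = 2, and the invariant factors of ∂_2 are all 1, so H_1 = Z^2.
  H_2: rank ker ∂_2 − rank ∂_3 = (14 − 13) − 0 = 1, and there is no ∂_3, so H_2 = Z.

As a check, the Euler characteristic is 7 − 21 + 14 = 0, which agrees with 1 − 2 + 1 = 0.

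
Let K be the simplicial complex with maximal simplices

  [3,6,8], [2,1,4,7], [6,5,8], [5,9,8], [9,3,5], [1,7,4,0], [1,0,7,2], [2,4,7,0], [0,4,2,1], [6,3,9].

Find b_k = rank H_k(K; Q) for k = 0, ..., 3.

b_0 = 2, b_1 = 1, b_2 = 0, b_3 = 1.

We work with the vertex ordering 0 < 1 < 2 < 3 < 4 < 5 < 6 < 7 < 8 < 9. The simplices of K, each written with vertices in increasing order, are:

  0-simplices (10): [0], [1], [2], [3], [4], [5], [6], [7], [8], [9]
  1-simplices (20): [0,1], [0,2], [0,4], [0,7], [1,2], [1,4], [1,7], [2,4], [2,7], [3,5], [3,6], [3,8], [3,9], [4,7], [5,6], [5,8], [5,9], [6,8], [6,9], [8,9]
  2-simplices (15): [0,1,2], [0,1,4], [0,1,7], [0,2,4], [0,2,7], [0,4,7], [1,2,4], [1,2,7], [1,4,7], [2,4,7], [3,5,9], [3,6,8], [3,6,9], [5,6,8], [5,8,9]
  3-simplices (5): [0,1,2,4], [0,1,2,7], [0,1,4,7], [0,2,4,7], [1,2,4,7]

Hence C_0 ≅ Z^10, C_1 ≅ Z^20, C_2 ≅ Z^15, C_3 ≅ Z^5.

The boundary map ∂_1: C_1 → C_0 maps an edge to its endpoints' difference, ∂[p,q] = q − p.
The resulting 10×20 matrix has rank 8, and its Smith normal form has invariant factors (1,1,1,1,1,1,1,1).

Boundary ∂_2: C_2 → C_1 sends each 2-simplex [p,q,r] to [q,r] − [p,r] + [p,q]. For instance
  ∂[3,6,9] = [6,9] − [3,9] + [3,6],
  ∂[0,1,2] = [1,2] − [0,2] + [0,1].
The 20×15 boundary matrix has rank 11 and Smith normal form diag(1,1,1,1,1,1,1,1,1,1,1).

∂_3: C_3 → C_2 sends each 3-simplex σ to the alternating sum Σ_i (−1)^i (σ with its i-th vertex removed). For instance
  ∂[1,2,4,7] = [2,4,7] − [1,4,7] + [1,2,7] − [1,2,4],
  ∂[0,1,4,7] = [1,4,7] − [0,4,7] + [0,1,7] − [0,1,4].
The 15×5 boundary matrix has rank 4 and Smith normal form diag(1,1,1,1).

Computing H_k = (kernel of ∂_k) / (image of ∂_{k+1}):

  H_0: rank C_0 − rank ∂_1 = 10 − 8 = 2, and the invariant factors of ∂_1 are all 1, so H_0 = Z^2.
  H_1: rank ker ∂_1 − rank ∂_2 = (20 − 8) − 11 = 1, and the invariant factors of ∂_2 are all 1, so H_1 = Z.
  H_2: rank ker ∂_2 − rank ∂_3 = (15 − 11) − 4 = 0, and the invariant factors of ∂_3 are all 1, so H_2 = 0.
  H_3: rank ker ∂_3 − rank ∂_4 = (5 − 4) − 0 = 1, and there is no ∂_4, so H_3 = Z.

As a check, the Euler characteristic is 10 − 20 + 15 − 5 = 0, which agrees with 2 − 1 + 0 − 1 = 0.

Hence the Betti numbers are b_0 = 2, b_1 = 1, b_2 = 0, b_3 = 1.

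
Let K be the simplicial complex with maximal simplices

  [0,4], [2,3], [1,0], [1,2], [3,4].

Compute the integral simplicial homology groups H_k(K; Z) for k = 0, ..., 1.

Fix the vertex order 0 < 1 < 2 < 3 < 4 and write every simplex with vertices in increasing order. Then dim K = 1 and the simplices of K are:

  0-simplices (5): [0], [1], [2], [3], [4]
  1-simplices (5): [0,1], [0,4], [1,2], [2,3], [3,4]

so the chain groups are C_0 ≅ Z^5, C_1 ≅ Z^5.

The boundary map ∂_1: C_1 → C_0 is given by ∂[p,q] = [q] − [p]. For instance
  ∂[0,4] = [4] − [0].
As a 5×5 matrix over Z this has rank 4, with invariant factors (1,1,1,1).

Now H_k = ker ∂_k / im ∂_{k+1}, so:

  H_0: rank C_0 − rank ∂_1 = 5 − 4 = 1, and the invariant factors of ∂_1 are all 1, so H_0 = Z.
  H_1: rank ker ∂_1 − rank ∂_2 = (5 − 4) − 0 = 1, and there is no ∂_2, so H_1 = Z.

(K is a triangulation of the circle S^1.)

H_0 ≅ Z,  H_1 ≅ Z.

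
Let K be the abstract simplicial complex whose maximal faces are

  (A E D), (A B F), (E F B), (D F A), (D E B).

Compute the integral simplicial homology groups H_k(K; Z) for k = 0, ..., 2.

H_0 = Z,  H_1 = Z,  H_2 = 0.

K has 5 vertices, 10 edges, 5 triangles.
rank ∂_0 = 0, rank ∂_1 = 4 ⇒ b_0 = 5 − 0 − 4 = 1; all invariant factors of ∂_1 are 1 so no torsion. So H_0 ≅ Z.
rank ∂_1 = 4, rank ∂_2 = 5 ⇒ b_1 = 10 − 4 − 5 = 1; all invariant factors of ∂_2 are 1 so no torsion. So H_1 ≅ Z.
rank ∂_2 = 5, rank ∂_3 = 0 ⇒ b_2 = 5 − 5 − 0 = 0. So H_2 ≅ 0.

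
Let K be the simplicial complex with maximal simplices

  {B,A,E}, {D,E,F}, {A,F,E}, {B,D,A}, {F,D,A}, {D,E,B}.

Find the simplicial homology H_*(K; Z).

H_0 = Z,  H_1 = 0,  H_2 = Z.

We work with the vertex ordering A < B < D < E < F. The simplices of K, each written with vertices in increasing order, are:

  0-simplices (5): A, B, D, E, F
  1-simplices (9): AB, AD, AE, AF, BD, BE, DE, DF, EF
  2-simplices (6): ABD, ABE, ADF, AEF, BDE, DEF

Hence C_0 ≅ Z^5, C_1 ≅ Z^9, C_2 ≅ Z^6.

Boundary ∂_1: C_1 → C_0 is given by ∂[p,q] = [q] − [p]. For instance
  ∂AB = B − A.
As a 5×9 matrix over Z this has rank 4, with invariant factors (1,1,1,1).

∂_2: C_2 → C_1 maps a triangle to the signed sum of its edges. For instance
  ∂ABE = BE − AE + AB,
  ∂ADF = DF − AF + AD.
As a 9×6 matrix over Z this has rank 5, with invariant factors (1,1,1,1,1).

Reading off H_k = ker ∂_k / im ∂_{k+1}:

  H_0: rank C_0 − rank ∂_1 = 5 − 4 = 1, and the invariant factors of ∂_1 are all 1, so H_0 = Z.
  H_1: rank ker ∂_1 − rank ∂_2 = (9 − 4) − 5 = 0, and the invariant factors of ∂_2 are all 1, so H_1 = 0.
  H_2: rank ker ∂_2 − rank ∂_3 = (6 − 5) − 0 = 1, and there is no ∂_3, so H_2 = Z.

As a check, the Euler characteristic is 5 − 9 + 6 = 2, which agrees with 1 − 0 + 1 = 2.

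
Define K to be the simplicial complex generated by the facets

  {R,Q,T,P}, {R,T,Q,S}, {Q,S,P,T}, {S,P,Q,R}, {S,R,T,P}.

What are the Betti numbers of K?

Order the vertices as P < Q < R < S < T. Listing each simplex with vertices in this order, K has dimension 3 with simplices:

  0-simplices (5): P, Q, R, S, T
  1-simplices (10): PQ, PR, PS, PT, QR, QS, QT, RS, RT, ST
  2-simplices (10): PQR, PQS, PQT, PRS, PRT, PST, QRS, QRT, QST, RST
  3-simplices (5): PQRS, PQRT, PQST, PRST, QRST

so the chain groups are C_0 ≅ Z^5, C_1 ≅ Z^10, C_2 ≅ Z^10, C_3 ≅ Z^5.

∂_1: C_1 → C_0 maps an edge to its endpoints' difference, ∂[p,q] = q − p.
The 5×10 boundary matrix has rank 4 and Smith normal form diag(1,1,1,1).

∂_2: C_2 → C_1 sends each 2-simplex [p,q,r] to [q,r] − [p,r] + [p,q]. For instance
  ∂PST = ST − PT + PS,
  ∂PQT = QT − PT + PQ.
As a 10×10 matrix over Z this has rank 6, with invariant factors (1,1,1,1,1,1).

The boundary map ∂_3: C_3 → C_2 sends each 3-simplex σ to the alternating sum Σ_i (−1)^i (σ with its i-th vertex removed). For instance
  ∂PQRT = QRT − PRT + PQT − PQR,
  ∂PRST = RST − PST + PRT − PRS.
As a 10×5 matrix over Z this has rank 4, with invariant factors (1,1,1,1).

Reading off H_k = ker ∂_k / im ∂_{k+1}:

  H_0: rank C_0 − rank ∂_1 = 5 − 4 = 1, and the invariant factors of ∂_1 are all 1, so H_0 ≅ Z.
  H_1: rank ker ∂_1 − rank ∂_2 = (10 − 4) − 6 = 0, and the invariant factors of ∂_2 are all 1, so H_1 ≅ 0.
  H_2: rank ker ∂_2 − rank ∂_3 = (10 − 6) − 4 = 0, and the invariant factors of ∂_3 are all 1, so H_2 ≅ 0.
  H_3: rank ker ∂_3 − rank ∂_4 = (5 − 4) − 0 = 1, and there is no ∂_4, so H_3 ≅ Z.

Hence the Betti numbers are b_0 = 1, b_1 = 0, b_2 = 0, b_3 = 1.

b_0 = 1, b_1 = 0, b_2 = 0, b_3 = 1.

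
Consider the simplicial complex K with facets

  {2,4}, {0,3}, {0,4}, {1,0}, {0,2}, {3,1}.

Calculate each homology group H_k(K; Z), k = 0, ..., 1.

Take the total order 0 < 1 < 2 < 3 < 4 on the vertex set. Then K (dimension 1) consists of the simplices:

  0-simplices (5): [0], [1], [2], [3], [4]
  1-simplices (6): [0,1], [0,2], [0,3], [0,4], [1,3], [2,4]

giving chain groups C_0 ≅ Z^5, C_1 ≅ Z^6.

Boundary ∂_1: C_1 → C_0 maps an edge to its endpoints' difference, ∂[p,q] = q − p. For instance
  ∂[0,3] = [3] − [0].
This gives a 5×6 integer matrix of rank 4; reducing to Smith normal form yields diagonal entries (1,1,1,1).

Now H_k = ker ∂_k / im ∂_{k+1}, so:

  H_0: rank C_0 − rank ∂_1 = 5 − 4 = 1, and the invariant factors of ∂_1 are all 1, so H_0 = Z.
  H_1: rank ker ∂_1 − rank ∂_2 = (6 − 4) − 0 = 2, and there is no ∂_2, so H_1 = Z^2.

H_0 ≅ Z,  H_1 ≅ Z^2.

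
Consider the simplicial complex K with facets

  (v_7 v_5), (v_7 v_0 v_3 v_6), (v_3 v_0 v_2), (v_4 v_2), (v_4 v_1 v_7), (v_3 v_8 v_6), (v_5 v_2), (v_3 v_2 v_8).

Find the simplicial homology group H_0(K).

H_0 = Z.

We work with the vertex ordering v_0 < v_1 < v_2 < v_3 < v_4 < v_5 < v_6 < v_7 < v_8. The simplices of K, each written with vertices in increasing order, are:

  0-simplices (9): [v_0], [v_1], [v_2], [v_3], [v_4], [v_5], [v_6], [v_7], [v_8]
  1-simplices (17): (17 of them)
  2-simplices (8): [v_0,v_2,v_3], [v_0,v_3,v_6], [v_0,v_3,v_7], [v_0,v_6,v_7], [v_1,v_4,v_7], [v_2,v_3,v_8], [v_3,v_6,v_7], [v_3,v_6,v_8]
  3-simplices (1): [v_0,v_3,v_6,v_7]

Hence C_0 ≅ Z^9, C_1 ≅ Z^17, C_2 ≅ Z^8, C_3 ≅ Z^1.

∂_1: C_1 → C_0 maps an edge to its endpoints' difference, ∂[p,q] = q − p. For instance
  ∂[v_2,v_8] = [v_8] − [v_2].
The resulting 9×17 matrix has rank 8, and its Smith normal form has invariant factors (1,1,1,1,1,1,1,1).

Boundary ∂_2: C_2 → C_1 sends each 2-simplex [p,q,r] to [q,r] − [p,r] + [p,q]. For instance
  ∂[v_0,v_2,v_3] = [v_2,v_3] − [v_0,v_3] + [v_0,v_2],
  ∂[v_0,v_3,v_7] = [v_3,v_7] − [v_0,v_7] + [v_0,v_3].
The resulting 17×8 matrix has rank 7, and its Smith normal form has invariant factors (1,1,1,1,1,1,1).

The boundary map ∂_3: C_3 → C_2 sends each 3-simplex σ to the alternating sum Σ_i (−1)^i (σ with its i-th vertex removed). For instance
  ∂[v_0,v_3,v_6,v_7] = [v_3,v_6,v_7] − [v_0,v_6,v_7] + [v_0,v_3,v_7] − [v_0,v_3,v_6].
The 8×1 boundary matrix has rank 1 and Smith normal form diag(1).

Reading off H_k = ker ∂_k / im ∂_{k+1}:

  H_0: rank C_0 − rank ∂_1 = 9 − 8 = 1, and the invariant factors of ∂_1 are all 1, so H_0 = Z.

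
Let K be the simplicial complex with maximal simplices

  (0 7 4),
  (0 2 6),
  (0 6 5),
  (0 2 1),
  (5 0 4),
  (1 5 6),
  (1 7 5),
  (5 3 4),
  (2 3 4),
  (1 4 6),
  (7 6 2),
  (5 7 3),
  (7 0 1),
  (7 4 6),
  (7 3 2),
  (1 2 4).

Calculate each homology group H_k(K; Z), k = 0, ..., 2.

Order the vertices as 0 < 1 < 2 < 3 < 4 < 5 < 6 < 7. Listing each simplex with vertices in this order, K has dimension 2 with simplices:

  0-simplices (8): [0], [1], [2], [3], [4], [5], [6], [7]
  1-simplices (24): (24 of them)
  2-simplices (16): [0,1,2], [0,1,7], [0,2,6], [0,4,5], [0,4,7], [0,5,6], [1,2,4], [1,4,6], [1,5,6], [1,5,7], [2,3,4], [2,3,7], [2,6,7], [3,4,5], [3,5,7], [4,6,7]

so the chain groups are C_0 ≅ Z^8, C_1 ≅ Z^24, C_2 ≅ Z^16.

∂_1: C_1 → C_0 sends each edge [p,q] (with p < q) to q − p.
The 8×24 boundary matrix has rank 7 and Smith normal form diag(1,1,1,1,1,1,1).

Boundary ∂_2: C_2 → C_1 acts by ∂[p,q,r] = [q,r] − [p,r] + [p,q]. For instance
  ∂[2,6,7] = [6,7] − [2,7] + [2,6],
  ∂[1,2,4] = [2,4] − [1,4] + [1,2].
As a 24×16 matrix over Z this has rank 15, with invariant factors (1,1,1,1,1,1,1,1,1,1,1,1,1,1,1).

Computing H_k = (kernel of ∂_k) / (image of ∂_{k+1}):

  H_0: rank C_0 − rank ∂_1 = 8 − 7 = 1, and the invariant factors of ∂_1 are all 1, so H_0 ≅ Z.
  H_1: rank ker ∂_1 − rank ∂_2 = (24 − 7) − 15 = 2, and the invariant factors of ∂_2 are all 1, so H_1 ≅ Z^2.
  H_2: rank ker ∂_2 − rank ∂_3 = (16 − 15) − 0 = 1, and there is no ∂_3, so H_2 ≅ Z.

As a check, the Euler characteristic is 8 − 24 + 16 = 0, which agrees with 1 − 2 + 1 = 0.
(K is a triangulation of the torus T^2.)

H_0 = Z,  H_1 = Z^2,  H_2 = Z.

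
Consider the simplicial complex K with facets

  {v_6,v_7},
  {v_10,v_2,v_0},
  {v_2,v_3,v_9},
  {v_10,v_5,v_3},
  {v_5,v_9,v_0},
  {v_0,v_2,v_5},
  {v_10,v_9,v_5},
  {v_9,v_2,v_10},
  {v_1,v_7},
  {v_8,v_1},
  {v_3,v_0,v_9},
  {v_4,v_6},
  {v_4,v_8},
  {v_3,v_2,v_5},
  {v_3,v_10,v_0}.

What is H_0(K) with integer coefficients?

H_0 ≅ Z^2.

We work with the vertex ordering v_0 < v_1 < v_2 < v_3 < v_4 < v_5 < v_6 < v_7 < v_8 < v_9 < v_10. The simplices of K, each written with vertices in increasing order, are:

  0-simplices (11): [v_0], [v_1], [v_2], [v_3], [v_4], [v_5], [v_6], [v_7], [v_8], [v_9], [v_10]
  1-simplices (20): (20 of them)
  2-simplices (10): [v_0,v_2,v_5], [v_0,v_2,v_10], [v_0,v_3,v_9], [v_0,v_3,v_10], [v_0,v_5,v_9], [v_2,v_3,v_5], [v_2,v_3,v_9], [v_2,v_9,v_10], [v_3,v_5,v_10], [v_5,v_9,v_10]

so the chain groups are C_0 ≅ Z^11, C_1 ≅ Z^20, C_2 ≅ Z^10.

Boundary ∂_1: C_1 → C_0 maps an edge to its endpoints' difference, ∂[p,q] = q − p.
The 11×20 boundary matrix has rank 9 and Smith normal form diag(1,1,1,1,1,1,1,1,1).

Boundary ∂_2: C_2 → C_1 maps a triangle to the signed sum of its edges. For instance
  ∂[v_0,v_3,v_10] = [v_3,v_10] − [v_0,v_10] + [v_0,v_3],
  ∂[v_0,v_5,v_9] = [v_5,v_9] − [v_0,v_9] + [v_0,v_5].
The resulting 20×10 matrix has rank 10, and its Smith normal form has invariant factors (1,1,1,1,1,1,1,1,1,2).

From H_k ≅ ker(∂_k) / im(∂_{k+1}) we obtain:

  H_0: rank C_0 − rank ∂_1 = 11 − 9 = 2, and the invariant factors of ∂_1 are all 1, so H_0 ≅ Z^2.

(K is a triangulation of the disjoint union of the circle S^1 and the real projective plane RP^2.)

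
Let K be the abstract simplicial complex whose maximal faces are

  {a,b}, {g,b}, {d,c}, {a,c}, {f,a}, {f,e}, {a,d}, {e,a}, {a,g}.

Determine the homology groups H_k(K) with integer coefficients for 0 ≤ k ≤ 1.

H_0 ≅ Z,  H_1 ≅ Z^3.

Order the vertices as a < b < c < d < e < f < g. Listing each simplex with vertices in this order, K has dimension 1 with simplices:

  0-simplices (7): a, b, c, d, e, f, g
  1-simplices (9): ab, ac, ad, ae, af, ag, bg, cd, ef

so the chain groups are C_0 ≅ Z^7, C_1 ≅ Z^9.

∂_1: C_1 → C_0 is given by ∂[p,q] = [q] − [p]. For instance
  ∂ag = g − a.
The resulting 7×9 matrix has rank 6, and its Smith normal form has invariant factors (1,1,1,1,1,1).

Reading off H_k = ker ∂_k / im ∂_{k+1}:

  H_0: rank C_0 − rank ∂_1 = 7 − 6 = 1, and the invariant factors of ∂_1 are all 1, so H_0 ≅ Z.
  H_1: rank ker ∂_1 − rank ∂_2 = (9 − 6) − 0 = 3, and there is no ∂_2, so H_1 ≅ Z^3.

(K is a triangulation of a wedge of 3 circles.)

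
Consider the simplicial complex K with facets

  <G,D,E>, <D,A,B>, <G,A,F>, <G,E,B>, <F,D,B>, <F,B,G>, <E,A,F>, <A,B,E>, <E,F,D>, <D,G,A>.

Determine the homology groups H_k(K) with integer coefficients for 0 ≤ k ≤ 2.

H_0 ≅ Z,  H_1 ≅ Z/2,  H_2 = 0.

Take the total order A < B < D < E < F < G on the vertex set. Then K (dimension 2) consists of the simplices:

  0-simplices (6): A, B, D, E, F, G
  1-simplices (15): AB, AD, AE, AF, AG, BD, BE, BF, BG, DE, DF, DG, EF, EG, FG
  2-simplices (10): ABD, ABE, ADG, AEF, AFG, BDF, BEG, BFG, DEF, DEG

so the chain groups are C_0 ≅ Z^6, C_1 ≅ Z^15, C_2 ≅ Z^10.

∂_1: C_1 → C_0 sends each edge [p,q] (with p < q) to q − p. For instance
  ∂DG = G − D.
The resulting 6×15 matrix has rank 5, and its Smith normal form has invariant factors (1,1,1,1,1).

Boundary ∂_2: C_2 → C_1 maps a triangle to the signed sum of its edges. For instance
  ∂BEG = EG − BG + BE,
  ∂ABE = BE − AE + AB.
As a 15×10 matrix over Z this has rank 10, with invariant factors (1,1,1,1,1,1,1,1,1,2).

Computing H_k = (kernel of ∂_k) / (image of ∂_{k+1}):

  H_0: rank C_0 − rank ∂_1 = 6 − 5 = 1, and the invariant factors of ∂_1 are all 1, so H_0 = Z.
  H_1: rank ker ∂_1 − rank ∂_2 = (15 − 5) − 10 = 0, and ∂_2 has invariant factor 2 > 1, so H_1 = Z/2.
  H_2: rank ker ∂_2 − rank ∂_3 = (10 − 10) − 0 = 0, and there is no ∂_3, so H_2 = 0.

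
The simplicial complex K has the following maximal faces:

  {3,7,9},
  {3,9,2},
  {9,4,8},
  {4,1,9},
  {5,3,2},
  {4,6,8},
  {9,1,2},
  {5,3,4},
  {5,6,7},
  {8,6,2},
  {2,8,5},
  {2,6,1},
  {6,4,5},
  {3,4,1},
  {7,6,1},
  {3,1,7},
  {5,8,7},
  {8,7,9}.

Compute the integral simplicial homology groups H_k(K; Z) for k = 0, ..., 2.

H_0 = Z,  H_1 = Z ⊕ Z/2,  H_2 = 0.

Fix the vertex order 1 < 2 < 3 < 4 < 5 < 6 < 7 < 8 < 9 and write every simplex with vertices in increasing order. Then dim K = 2 and the simplices of K are:

  0-simplices (9): [1], [2], [3], [4], [5], [6], [7], [8], [9]
  1-simplices (27): (27 of them)
  2-simplices (18): [1,2,6], [1,2,9], [1,3,4], [1,3,7], [1,4,9], [1,6,7], [2,3,5], [2,3,9], [2,5,8], [2,6,8], [3,4,5], [3,7,9], [4,5,6], [4,6,8], [4,8,9], [5,6,7], [5,7,8], [7,8,9]

giving chain groups C_0 ≅ Z^9, C_1 ≅ Z^27, C_2 ≅ Z^18.

Boundary ∂_1: C_1 → C_0 maps an edge to its endpoints' difference, ∂[p,q] = q − p.
As a 9×27 matrix over Z this has rank 8, with invariant factors (1,1,1,1,1,1,1,1).

∂_2: C_2 → C_1 acts by ∂[p,q,r] = [q,r] − [p,r] + [p,q]. For instance
  ∂[2,5,8] = [5,8] − [2,8] + [2,5],
  ∂[5,6,7] = [6,7] − [5,7] + [5,6].
This gives a 27×18 integer matrix of rank 18; reducing to Smith normal form yields diagonal entries (1,1,1,1,1,1,1,1,1,1,1,1,1,1,1,1,1,2).

From H_k ≅ ker(∂_k) / im(∂_{k+1}) we obtain:

  H_0: rank C_0 − rank ∂_1 = 9 − 8 = 1, and the invariant factors of ∂_1 are all 1, so H_0 = Z.
  H_1: rank ker ∂_1 − rank ∂_2 = (27 − 8) − 18 = 1, and ∂_2 has invariant factor 2 > 1, so H_1 = Z ⊕ Z/2.
  H_2: rank ker ∂_2 − rank ∂_3 = (18 − 18) − 0 = 0, and there is no ∂_3, so H_2 = 0.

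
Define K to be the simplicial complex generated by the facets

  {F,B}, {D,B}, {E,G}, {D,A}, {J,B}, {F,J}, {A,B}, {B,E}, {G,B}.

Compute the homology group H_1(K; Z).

Fix the vertex order A < B < D < E < F < G < J and write every simplex with vertices in increasing order. Then dim K = 1 and the simplices of K are:

  0-simplices (7): A, B, D, E, F, G, J
  1-simplices (9): AB, AD, BD, BE, BF, BG, BJ, EG, FJ

giving chain groups C_0 ≅ Z^7, C_1 ≅ Z^9.

Boundary ∂_1: C_1 → C_0 maps an edge to its endpoints' difference, ∂[p,q] = q − p. For instance
  ∂BD = D − B.
The 7×9 boundary matrix has rank 6 and Smith normal form diag(1,1,1,1,1,1).

From H_k ≅ ker(∂_k) / im(∂_{k+1}) we obtain:

  H_1: rank ker ∂_1 − rank ∂_2 = (9 − 6) − 0 = 3, and there is no ∂_2, so H_1 = Z^3.

H_1 = Z^3.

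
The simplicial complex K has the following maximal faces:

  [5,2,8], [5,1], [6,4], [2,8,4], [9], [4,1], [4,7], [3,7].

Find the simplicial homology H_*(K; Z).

H_0 ≅ Z^2,  H_1 ≅ Z,  H_2 = 0.

Order the vertices as 1 < 2 < 3 < 4 < 5 < 6 < 7 < 8 < 9. Listing each simplex with vertices in this order, K has dimension 2 with simplices:

  0-simplices (9): [1], [2], [3], [4], [5], [6], [7], [8], [9]
  1-simplices (10): [1,4], [1,5], [2,4], [2,5], [2,8], [3,7], [4,6], [4,7], [4,8], [5,8]
  2-simplices (2): [2,4,8], [2,5,8]

giving chain groups C_0 ≅ Z^9, C_1 ≅ Z^10, C_2 ≅ Z^2.

The boundary map ∂_1: C_1 → C_0 is given by ∂[p,q] = [q] − [p]. For instance
  ∂[3,7] = [7] − [3].
The resulting 9×10 matrix has rank 7, and its Smith normal form has invariant factors (1,1,1,1,1,1,1).

Boundary ∂_2: C_2 → C_1 acts by ∂[p,q,r] = [q,r] − [p,r] + [p,q]. For instance
  ∂[2,5,8] = [5,8] − [2,8] + [2,5],
  ∂[2,4,8] = [4,8] − [2,8] + [2,4].
The 10×2 boundary matrix has rank 2 and Smith normal form diag(1,1).

Now H_k = ker ∂_k / im ∂_{k+1}, so:

  H_0: rank C_0 − rank ∂_1 = 9 − 7 = 2, and the invariant factors of ∂_1 are all 1, so H_0 = Z^2.
  H_1: rank ker ∂_1 − rank ∂_2 = (10 − 7) − 2 = 1, and the invariant factors of ∂_2 are all 1, so H_1 = Z.
  H_2: rank ker ∂_2 − rank ∂_3 = (2 − 2) − 0 = 0, and there is no ∂_3, so H_2 = 0.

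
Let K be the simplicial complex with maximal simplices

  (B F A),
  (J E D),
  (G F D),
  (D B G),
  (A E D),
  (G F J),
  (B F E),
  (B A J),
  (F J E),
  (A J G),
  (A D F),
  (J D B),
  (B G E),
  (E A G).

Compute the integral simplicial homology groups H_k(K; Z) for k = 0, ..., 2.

Fix the vertex order A < B < D < E < F < G < J and write every simplex with vertices in increasing order. Then dim K = 2 and the simplices of K are:

  0-simplices (7): A, B, D, E, F, G, J
  1-simplices (21): AB, AD, AE, AF, AG, AJ, BD, BE, BF, BG, BJ, DE, DF, DG, DJ, EF, EG, EJ, FG, FJ, GJ
  2-simplices (14): ABF, ABJ, ADE, ADF, AEG, AGJ, BDG, BDJ, BEF, BEG, DEJ, DFG, EFJ, FGJ

giving chain groups C_0 ≅ Z^7, C_1 ≅ Z^21, C_2 ≅ Z^14.

∂_1: C_1 → C_0 is given by ∂[p,q] = [q] − [p]. For instance
  ∂FJ = J − F.
This gives a 7×21 integer matrix of rank 6; reducing to Smith normal form yields diagonal entries (1,1,1,1,1,1).

The boundary map ∂_2: C_2 → C_1 maps a triangle to the signed sum of its edges. For instance
  ∂BEG = EG − BG + BE,
  ∂ABF = BF − AF + AB.
The resulting 21×14 matrix has rank 13, and its Smith normal form has invariant factors (1,1,1,1,1,1,1,1,1,1,1,1,1).

Computing H_k = (kernel of ∂_k) / (image of ∂_{k+1}):

  H_0: rank C_0 − rank ∂_1 = 7 − 6 = 1, and the invariant factors of ∂_1 are all 1, so H_0 = Z.
  H_1: rank ker ∂_1 − rank ∂_2 = (21 − 6) − 13 = 2, and the invariant factors of ∂_2 are all 1, so H_1 = Z^2.
  H_2: rank ker ∂_2 − rank ∂_3 = (14 − 13) − 0 = 1, and there is no ∂_3, so H_2 = Z.

H_0 ≅ Z,  H_1 ≅ Z^2,  H_2 ≅ Z.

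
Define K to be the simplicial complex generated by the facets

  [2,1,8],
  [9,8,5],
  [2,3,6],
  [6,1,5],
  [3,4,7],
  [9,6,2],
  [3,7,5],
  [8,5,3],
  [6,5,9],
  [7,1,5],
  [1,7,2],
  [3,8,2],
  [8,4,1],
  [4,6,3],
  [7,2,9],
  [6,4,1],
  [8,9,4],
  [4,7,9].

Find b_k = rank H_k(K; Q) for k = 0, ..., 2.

b_0 = 1, b_1 = 2, b_2 = 1.

K has 9 vertices, 27 edges, 18 triangles.
rank ∂_0 = 0, rank ∂_1 = 8 ⇒ b_0 = 9 − 0 − 8 = 1; all invariant factors of ∂_1 are 1 so no torsion. So H_0 = Z.
rank ∂_1 = 8, rank ∂_2 = 17 ⇒ b_1 = 27 − 8 − 17 = 2; all invariant factors of ∂_2 are 1 so no torsion. So H_1 = Z^2.
rank ∂_2 = 17, rank ∂_3 = 0 ⇒ b_2 = 18 − 17 − 0 = 1. So H_2 = Z.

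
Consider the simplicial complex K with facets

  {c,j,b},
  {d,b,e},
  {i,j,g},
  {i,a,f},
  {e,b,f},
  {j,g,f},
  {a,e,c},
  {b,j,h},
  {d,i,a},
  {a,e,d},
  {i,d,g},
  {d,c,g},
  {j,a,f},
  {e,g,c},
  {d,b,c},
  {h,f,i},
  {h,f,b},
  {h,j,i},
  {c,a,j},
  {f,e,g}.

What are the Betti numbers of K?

b_0 = 1, b_1 = 1, b_2 = 0.

We work with the vertex ordering a < b < c < d < e < f < g < h < i < j. The simplices of K, each written with vertices in increasing order, are:

  0-simplices (10): a, b, c, d, e, f, g, h, i, j
  1-simplices (30): ac, ad, ae, af, ai, aj, bc, bd, be, bf, bh, bj, cd, ce, cg, cj, de, dg, di, ef, eg, fg, fh, fi, fj, gi, gj, hi, hj, ij
  2-simplices (20): ace, acj, ade, adi, afi, afj, bcd, bcj, bde, bef, bfh, bhj, cdg, ceg, dgi, efg, fgj, fhi, gij, hij

giving chain groups C_0 ≅ Z^10, C_1 ≅ Z^30, C_2 ≅ Z^20.

∂_1: C_1 → C_0 is given by ∂[p,q] = [q] − [p]. For instance
  ∂cg = g − c.
The 10×30 boundary matrix has rank 9 and Smith normal form diag(1,1,1,1,1,1,1,1,1).

∂_2: C_2 → C_1 acts by ∂[p,q,r] = [q,r] − [p,r] + [p,q]. For instance
  ∂bef = ef − bf + be,
  ∂efg = fg − eg + ef.
The resulting 30×20 matrix has rank 20, and its Smith normal form has invariant factors (1,1,1,1,1,1,1,1,1,1,1,1,1,1,1,1,1,1,1,2).

Computing H_k = (kernel of ∂_k) / (image of ∂_{k+1}):

  H_0: rank C_0 − rank ∂_1 = 10 − 9 = 1, and the invariant factors of ∂_1 are all 1, so H_0 = Z.
  H_1: rank ker ∂_1 − rank ∂_2 = (30 − 9) − 20 = 1, and ∂_2 has invariant factor 2 > 1, so H_1 = Z ⊕ Z/2Z.
  H_2: rank ker ∂_2 − rank ∂_3 = (20 − 20) − 0 = 0, and there is no ∂_3, so H_2 = 0.

As a check, the Euler characteristic is 10 − 30 + 20 = 0, which agrees with 1 − 1 + 0 = 0.

Hence the Betti numbers are b_0 = 1, b_1 = 1, b_2 = 0.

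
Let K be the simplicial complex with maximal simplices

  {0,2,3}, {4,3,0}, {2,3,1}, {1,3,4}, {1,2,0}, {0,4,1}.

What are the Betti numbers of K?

K has 5 vertices, 9 edges, 6 triangles.
rank ∂_0 = 0, rank ∂_1 = 4 ⇒ b_0 = 5 − 0 − 4 = 1; all invariant factors of ∂_1 are 1 so no torsion. So H_0 = Z.
rank ∂_1 = 4, rank ∂_2 = 5 ⇒ b_1 = 9 − 4 − 5 = 0; all invariant factors of ∂_2 are 1 so no torsion. So H_1 = 0.
rank ∂_2 = 5, rank ∂_3 = 0 ⇒ b_2 = 6 − 5 − 0 = 1. So H_2 = Z.

b_0 = 1, b_1 = 0, b_2 = 1.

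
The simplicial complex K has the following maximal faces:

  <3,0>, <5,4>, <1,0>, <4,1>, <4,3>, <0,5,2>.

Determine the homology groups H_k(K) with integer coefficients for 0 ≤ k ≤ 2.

H_0 ≅ Z,  H_1 ≅ Z^2,  H_2 = 0.

Take the total order 0 < 1 < 2 < 3 < 4 < 5 on the vertex set. Then K (dimension 2) consists of the simplices:

  0-simplices (6): [0], [1], [2], [3], [4], [5]
  1-simplices (8): [0,1], [0,2], [0,3], [0,5], [1,4], [2,5], [3,4], [4,5]
  2-simplices (1): [0,2,5]

Hence C_0 ≅ Z^6, C_1 ≅ Z^8, C_2 ≅ Z^1.

The boundary map ∂_1: C_1 → C_0 maps an edge to its endpoints' difference, ∂[p,q] = q − p. For instance
  ∂[0,5] = [5] − [0].
The resulting 6×8 matrix has rank 5, and its Smith normal form has invariant factors (1,1,1,1,1).

The boundary map ∂_2: C_2 → C_1 maps a triangle to the signed sum of its edges. For instance
  ∂[0,2,5] = [2,5] − [0,5] + [0,2].
The resulting 8×1 matrix has rank 1, and its Smith normal form has invariant factors (1).

Computing H_k = (kernel of ∂_k) / (image of ∂_{k+1}):

  H_0: rank C_0 − rank ∂_1 = 6 − 5 = 1, and the invariant factors of ∂_1 are all 1, so H_0 = Z.
  H_1: rank ker ∂_1 − rank ∂_2 = (8 − 5) − 1 = 2, and the invariant factors of ∂_2 are all 1, so H_1 = Z^2.
  H_2: rank ker ∂_2 − rank ∂_3 = (1 − 1) − 0 = 0, and there is no ∂_3, so H_2 = 0.

As a check, the Euler characteristic is 6 − 8 + 1 = -1, which agrees with 1 − 2 + 0 = -1.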